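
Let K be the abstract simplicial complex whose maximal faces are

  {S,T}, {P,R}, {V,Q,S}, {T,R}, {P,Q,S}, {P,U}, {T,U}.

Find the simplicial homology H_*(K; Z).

Order the vertices as P < Q < R < S < T < U < V. Listing each simplex with vertices in this order, K has dimension 2 with simplices:

  0-simplices (7): P, Q, R, S, T, U, V
  1-simplices (10): PQ, PR, PS, PU, QS, QV, RT, ST, SV, TU
  2-simplices (2): PQS, QSV

giving chain groups C_0 ≅ Z^7, C_1 ≅ Z^10, C_2 ≅ Z^2.

∂_1: C_1 → C_0 maps an edge to its endpoints' difference, ∂[p,q] = q − p. For instance
  ∂QV = V − Q.
This gives a 7×10 integer matrix of rank 6; reducing to Smith normal form yields diagonal entries (1,1,1,1,1,1).

The boundary map ∂_2: C_2 → C_1 sends each 2-simplex [p,q,r] to [q,r] − [p,r] + [p,q]. For instance
  ∂PQS = QS − PS + PQ,
  ∂QSV = SV − QV + QS.
The 10×2 boundary matrix has rank 2 and Smith normal form diag(1,1).

From H_k ≅ ker(∂_k) / im(∂_{k+1}) we obtain:

  H_0: rank C_0 − rank ∂_1 = 7 − 6 = 1, and the invariant factors of ∂_1 are all 1, so H_0 = Z.
  H_1: rank ker ∂_1 − rank ∂_2 = (10 − 6) − 2 = 2, and the invariant factors of ∂_2 are all 1, so H_1 = Z^2.
  H_2: rank ker ∂_2 − rank ∂_3 = (2 − 2) − 0 = 0, and there is no ∂_3, so H_2 = 0.

H_0 = Z,  H_1 = Z^2,  H_2 = 0.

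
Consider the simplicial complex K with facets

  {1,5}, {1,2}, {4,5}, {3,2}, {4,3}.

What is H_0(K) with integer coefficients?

We work with the vertex ordering 1 < 2 < 3 < 4 < 5. The simplices of K, each written with vertices in increasing order, are:

  0-simplices (5): [1], [2], [3], [4], [5]
  1-simplices (5): [1,2], [1,5], [2,3], [3,4], [4,5]

giving chain groups C_0 ≅ Z^5, C_1 ≅ Z^5.

∂_1: C_1 → C_0 is given by ∂[p,q] = [q] − [p]. For instance
  ∂[2,3] = [3] − [2].
This gives a 5×5 integer matrix of rank 4; reducing to Smith normal form yields diagonal entries (1,1,1,1).

Now H_k = ker ∂_k / im ∂_{k+1}, so:

  H_0: rank C_0 − rank ∂_1 = 5 − 4 = 1, and the invariant factors of ∂_1 are all 1, so H_0 ≅ Z.

H_0 ≅ Z.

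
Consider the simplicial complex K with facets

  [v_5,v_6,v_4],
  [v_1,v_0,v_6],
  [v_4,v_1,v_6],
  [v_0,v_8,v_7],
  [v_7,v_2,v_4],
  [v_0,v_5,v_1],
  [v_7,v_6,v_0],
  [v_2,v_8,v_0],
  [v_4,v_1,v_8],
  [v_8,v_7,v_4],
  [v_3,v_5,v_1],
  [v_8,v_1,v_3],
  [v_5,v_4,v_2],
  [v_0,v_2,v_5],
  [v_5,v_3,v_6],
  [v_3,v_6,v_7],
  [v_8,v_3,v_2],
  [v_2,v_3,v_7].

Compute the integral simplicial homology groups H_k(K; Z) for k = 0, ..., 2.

K has 9 vertices, 27 edges, 18 triangles.
rank ∂_0 = 0, rank ∂_1 = 8 ⇒ b_0 = 9 − 0 − 8 = 1; all invariant factors of ∂_1 are 1 so no torsion. So H_0 ≅ Z.
rank ∂_1 = 8, rank ∂_2 = 18 ⇒ b_1 = 27 − 8 − 18 = 1; ∂_2 has invariant factor(s) [2] giving torsion. So H_1 ≅ Z × Z/2.
rank ∂_2 = 18, rank ∂_3 = 0 ⇒ b_2 = 18 − 18 − 0 = 0. So H_2 ≅ 0.

H_0 = Z,  H_1 = Z × Z/2,  H_2 = 0.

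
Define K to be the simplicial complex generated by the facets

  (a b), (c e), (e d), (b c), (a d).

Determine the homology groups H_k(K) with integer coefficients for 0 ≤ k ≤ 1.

H_0 ≅ Z,  H_1 ≅ Z.

Order the vertices as a < b < c < d < e. Listing each simplex with vertices in this order, K has dimension 1 with simplices:

  0-simplices (5): a, b, c, d, e
  1-simplices (5): ab, ad, bc, ce, de

Hence C_0 ≅ Z^5, C_1 ≅ Z^5.

∂_1: C_1 → C_0 sends each edge [p,q] (with p < q) to q − p. For instance
  ∂ad = d − a.
This gives a 5×5 integer matrix of rank 4; reducing to Smith normal form yields diagonal entries (1,1,1,1).

Reading off H_k = ker ∂_k / im ∂_{k+1}:

  H_0: rank C_0 − rank ∂_1 = 5 − 4 = 1, and the invariant factors of ∂_1 are all 1, so H_0 = Z.
  H_1: rank ker ∂_1 − rank ∂_2 = (5 − 4) − 0 = 1, and there is no ∂_2, so H_1 = Z.

(K is a triangulation of the circle S^1.)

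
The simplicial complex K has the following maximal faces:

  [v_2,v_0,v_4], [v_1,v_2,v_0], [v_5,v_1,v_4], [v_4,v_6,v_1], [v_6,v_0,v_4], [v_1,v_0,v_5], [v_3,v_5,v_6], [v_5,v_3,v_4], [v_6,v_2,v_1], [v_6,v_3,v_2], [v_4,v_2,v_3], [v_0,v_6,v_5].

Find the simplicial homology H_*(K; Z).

We work with the vertex ordering v_0 < v_1 < v_2 < v_3 < v_4 < v_5 < v_6. The simplices of K, each written with vertices in increasing order, are:

  0-simplices (7): [v_0], [v_1], [v_2], [v_3], [v_4], [v_5], [v_6]
  1-simplices (18): (18 of them)
  2-simplices (12): (12 of them)

Hence C_0 ≅ Z^7, C_1 ≅ Z^18, C_2 ≅ Z^12.

∂_1: C_1 → C_0 sends each edge [p,q] (with p < q) to q − p.
As a 7×18 matrix over Z this has rank 6, with invariant factors (1,1,1,1,1,1).

The boundary map ∂_2: C_2 → C_1 acts by ∂[p,q,r] = [q,r] − [p,r] + [p,q]. For instance
  ∂[v_0,v_1,v_2] = [v_1,v_2] − [v_0,v_2] + [v_0,v_1],
  ∂[v_3,v_5,v_6] = [v_5,v_6] − [v_3,v_6] + [v_3,v_5].
The 18×12 boundary matrix has rank 12 and Smith normal form diag(1,1,1,1,1,1,1,1,1,1,1,2).

Computing H_k = (kernel of ∂_k) / (image of ∂_{k+1}):

  H_0: rank C_0 − rank ∂_1 = 7 − 6 = 1, and the invariant factors of ∂_1 are all 1, so H_0 ≅ Z.
  H_1: rank ker ∂_1 − rank ∂_2 = (18 − 6) − 12 = 0, and ∂_2 has invariant factor 2 > 1, so H_1 ≅ Z/2.
  H_2: rank ker ∂_2 − rank ∂_3 = (12 − 12) − 0 = 0, and there is no ∂_3, so H_2 ≅ 0.

As a check, the Euler characteristic is 7 − 18 + 12 = 1, which agrees with 1 − 0 + 0 = 1.

H_0 = Z,  H_1 = Z/2,  H_2 = 0.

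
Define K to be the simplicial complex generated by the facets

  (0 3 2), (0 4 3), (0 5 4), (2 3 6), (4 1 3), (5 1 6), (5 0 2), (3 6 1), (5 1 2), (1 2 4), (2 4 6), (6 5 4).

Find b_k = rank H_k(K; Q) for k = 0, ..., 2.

Take the total order 0 < 1 < 2 < 3 < 4 < 5 < 6 on the vertex set. Then K (dimension 2) consists of the simplices:

  0-simplices (7): [0], [1], [2], [3], [4], [5], [6]
  1-simplices (18): [0,2], [0,3], [0,4], [0,5], [1,2], [1,3], [1,4], [1,5], [1,6], [2,3], [2,4], [2,5], [2,6], [3,4], [3,6], [4,5], [4,6], [5,6]
  2-simplices (12): [0,2,3], [0,2,5], [0,3,4], [0,4,5], [1,2,4], [1,2,5], [1,3,4], [1,3,6], [1,5,6], [2,3,6], [2,4,6], [4,5,6]

giving chain groups C_0 ≅ Z^7, C_1 ≅ Z^18, C_2 ≅ Z^12.

∂_1: C_1 → C_0 sends each edge [p,q] (with p < q) to q − p. For instance
  ∂[0,2] = [2] − [0].
This gives a 7×18 integer matrix of rank 6; reducing to Smith normal form yields diagonal entries (1,1,1,1,1,1).

∂_2: C_2 → C_1 acts by ∂[p,q,r] = [q,r] − [p,r] + [p,q]. For instance
  ∂[2,4,6] = [4,6] − [2,6] + [2,4],
  ∂[1,3,4] = [3,4] − [1,4] + [1,3].
As a 18×12 matrix over Z this has rank 12, with invariant factors (1,1,1,1,1,1,1,1,1,1,1,2).

Now H_k = ker ∂_k / im ∂_{k+1}, so:

  H_0: rank C_0 − rank ∂_1 = 7 − 6 = 1, and the invariant factors of ∂_1 are all 1, so H_0 ≅ Z.
  H_1: rank ker ∂_1 − rank ∂_2 = (18 − 6) − 12 = 0, and ∂_2 has invariant factor 2 > 1, so H_1 ≅ Z/2Z.
  H_2: rank ker ∂_2 − rank ∂_3 = (12 − 12) − 0 = 0, and there is no ∂_3, so H_2 ≅ 0.

Hence the Betti numbers are b_0 = 1, b_1 = 0, b_2 = 0.

b_0 = 1, b_1 = 0, b_2 = 0.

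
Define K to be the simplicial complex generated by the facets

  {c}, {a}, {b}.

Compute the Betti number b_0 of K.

b_0 = 3.

Order the vertices as a < b < c. Listing each simplex with vertices in this order, K has dimension 0 with simplices:

  0-simplices (3): a, b, c

Hence C_0 ≅ Z^3.

From H_k ≅ ker(∂_k) / im(∂_{k+1}) we obtain:

  H_0: rank C_0 − rank ∂_1 = 3 − 0 = 3, and there is no ∂_1, so H_0 = Z^3.

(K is a triangulation of a set of 3 points.)

Hence the Betti numbers are b_0 = 3.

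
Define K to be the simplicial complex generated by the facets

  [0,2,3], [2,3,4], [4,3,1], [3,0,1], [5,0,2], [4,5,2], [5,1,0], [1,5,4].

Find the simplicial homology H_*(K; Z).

K has 6 vertices, 12 edges, 8 triangles.
rank ∂_0 = 0, rank ∂_1 = 5 ⇒ b_0 = 6 − 0 − 5 = 1; all invariant factors of ∂_1 are 1 so no torsion. So H_0 = Z.
rank ∂_1 = 5, rank ∂_2 = 7 ⇒ b_1 = 12 − 5 − 7 = 0; all invariant factors of ∂_2 are 1 so no torsion. So H_1 = 0.
rank ∂_2 = 7, rank ∂_3 = 0 ⇒ b_2 = 8 − 7 − 0 = 1. So H_2 = Z.

H_0 ≅ Z,  H_1 = 0,  H_2 ≅ Z.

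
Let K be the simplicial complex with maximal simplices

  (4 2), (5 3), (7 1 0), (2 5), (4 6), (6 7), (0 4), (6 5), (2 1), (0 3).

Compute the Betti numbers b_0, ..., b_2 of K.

b_0 = 1, b_1 = 4, b_2 = 0.

We work with the vertex ordering 0 < 1 < 2 < 3 < 4 < 5 < 6 < 7. The simplices of K, each written with vertices in increasing order, are:

  0-simplices (8): [0], [1], [2], [3], [4], [5], [6], [7]
  1-simplices (12): [0,1], [0,3], [0,4], [0,7], [1,2], [1,7], [2,4], [2,5], [3,5], [4,6], [5,6], [6,7]
  2-simplices (1): [0,1,7]

so the chain groups are C_0 ≅ Z^8, C_1 ≅ Z^12, C_2 ≅ Z^1.

∂_1: C_1 → C_0 sends each edge [p,q] (with p < q) to q − p.
This gives a 8×12 integer matrix of rank 7; reducing to Smith normal form yields diagonal entries (1,1,1,1,1,1,1).

The boundary map ∂_2: C_2 → C_1 maps a triangle to the signed sum of its edges. For instance
  ∂[0,1,7] = [1,7] − [0,7] + [0,1].
The 12×1 boundary matrix has rank 1 and Smith normal form diag(1).

Computing H_k = (kernel of ∂_k) / (image of ∂_{k+1}):

  H_0: rank C_0 − rank ∂_1 = 8 − 7 = 1, and the invariant factors of ∂_1 are all 1, so H_0 ≅ Z.
  H_1: rank ker ∂_1 − rank ∂_2 = (12 − 7) − 1 = 4, and the invariant factors of ∂_2 are all 1, so H_1 ≅ Z^4.
  H_2: rank ker ∂_2 − rank ∂_3 = (1 − 1) − 0 = 0, and there is no ∂_3, so H_2 ≅ 0.

Hence the Betti numbers are b_0 = 1, b_1 = 4, b_2 = 0.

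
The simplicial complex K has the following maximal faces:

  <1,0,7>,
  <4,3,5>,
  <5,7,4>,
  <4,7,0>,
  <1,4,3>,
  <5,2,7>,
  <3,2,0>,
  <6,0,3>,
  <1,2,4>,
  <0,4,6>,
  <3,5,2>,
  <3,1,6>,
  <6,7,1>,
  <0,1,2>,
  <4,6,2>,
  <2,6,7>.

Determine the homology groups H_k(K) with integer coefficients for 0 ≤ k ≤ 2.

We work with the vertex ordering 0 < 1 < 2 < 3 < 4 < 5 < 6 < 7. The simplices of K, each written with vertices in increasing order, are:

  0-simplices (8): [0], [1], [2], [3], [4], [5], [6], [7]
  1-simplices (24): (24 of them)
  2-simplices (16): [0,1,2], [0,1,7], [0,2,3], [0,3,6], [0,4,6], [0,4,7], [1,2,4], [1,3,4], [1,3,6], [1,6,7], [2,3,5], [2,4,6], [2,5,7], [2,6,7], [3,4,5], [4,5,7]

Hence C_0 ≅ Z^8, C_1 ≅ Z^24, C_2 ≅ Z^16.

∂_1: C_1 → C_0 maps an edge to its endpoints' difference, ∂[p,q] = q − p. For instance
  ∂[2,6] = [6] − [2].
The resulting 8×24 matrix has rank 7, and its Smith normal form has invariant factors (1,1,1,1,1,1,1).

The boundary map ∂_2: C_2 → C_1 acts by ∂[p,q,r] = [q,r] − [p,r] + [p,q]. For instance
  ∂[2,5,7] = [5,7] − [2,7] + [2,5],
  ∂[0,1,7] = [1,7] − [0,7] + [0,1].
This gives a 24×16 integer matrix of rank 15; reducing to Smith normal form yields diagonal entries (1,1,1,1,1,1,1,1,1,1,1,1,1,1,1).

Now H_k = ker ∂_k / im ∂_{k+1}, so:

  H_0: rank C_0 − rank ∂_1 = 8 − 7 = 1, and the invariant factors of ∂_1 are all 1, so H_0 = Z.
  H_1: rank ker ∂_1 − rank ∂_2 = (24 − 7) − 15 = 2, and the invariant factors of ∂_2 are all 1, so H_1 = Z^2.
  H_2: rank ker ∂_2 − rank ∂_3 = (16 − 15) − 0 = 1, and there is no ∂_3, so H_2 = Z.

H_0 ≅ Z,  H_1 ≅ Z^2,  H_2 ≅ Z.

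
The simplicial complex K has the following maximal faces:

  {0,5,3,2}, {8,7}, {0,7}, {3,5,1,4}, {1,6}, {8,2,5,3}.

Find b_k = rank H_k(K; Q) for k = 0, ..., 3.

b_0 = 1, b_1 = 1, b_2 = 0, b_3 = 0.

K has 9 vertices, 17 edges, 11 triangles, 3 3-simplices.
rank ∂_0 = 0, rank ∂_1 = 8 ⇒ b_0 = 9 − 0 − 8 = 1; all invariant factors of ∂_1 are 1 so no torsion. So H_0 = Z.
rank ∂_1 = 8, rank ∂_2 = 8 ⇒ b_1 = 17 − 8 − 8 = 1; all invariant factors of ∂_2 are 1 so no torsion. So H_1 = Z.
rank ∂_2 = 8, rank ∂_3 = 3 ⇒ b_2 = 11 − 8 − 3 = 0; all invariant factors of ∂_3 are 1 so no torsion. So H_2 = 0.
rank ∂_3 = 3, rank ∂_4 = 0 ⇒ b_3 = 3 − 3 − 0 = 0. So H_3 = 0.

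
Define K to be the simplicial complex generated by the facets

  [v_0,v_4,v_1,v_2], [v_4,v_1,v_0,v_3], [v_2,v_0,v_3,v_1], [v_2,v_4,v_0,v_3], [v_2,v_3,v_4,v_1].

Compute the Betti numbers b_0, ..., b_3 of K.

b_0 = 1, b_1 = 0, b_2 = 0, b_3 = 1.

We work with the vertex ordering v_0 < v_1 < v_2 < v_3 < v_4. The simplices of K, each written with vertices in increasing order, are:

  0-simplices (5): [v_0], [v_1], [v_2], [v_3], [v_4]
  1-simplices (10): [v_0,v_1], [v_0,v_2], [v_0,v_3], [v_0,v_4], [v_1,v_2], [v_1,v_3], [v_1,v_4], [v_2,v_3], [v_2,v_4], [v_3,v_4]
  2-simplices (10): [v_0,v_1,v_2], [v_0,v_1,v_3], [v_0,v_1,v_4], [v_0,v_2,v_3], [v_0,v_2,v_4], [v_0,v_3,v_4], [v_1,v_2,v_3], [v_1,v_2,v_4], [v_1,v_3,v_4], [v_2,v_3,v_4]
  3-simplices (5): [v_0,v_1,v_2,v_3], [v_0,v_1,v_2,v_4], [v_0,v_1,v_3,v_4], [v_0,v_2,v_3,v_4], [v_1,v_2,v_3,v_4]

Hence C_0 ≅ Z^5, C_1 ≅ Z^10, C_2 ≅ Z^10, C_3 ≅ Z^5.

The boundary map ∂_1: C_1 → C_0 sends each edge [p,q] (with p < q) to q − p.
This gives a 5×10 integer matrix of rank 4; reducing to Smith normal form yields diagonal entries (1,1,1,1).

The boundary map ∂_2: C_2 → C_1 maps a triangle to the signed sum of its edges. For instance
  ∂[v_0,v_2,v_3] = [v_2,v_3] − [v_0,v_3] + [v_0,v_2],
  ∂[v_1,v_3,v_4] = [v_3,v_4] − [v_1,v_4] + [v_1,v_3].
As a 10×10 matrix over Z this has rank 6, with invariant factors (1,1,1,1,1,1).

Boundary ∂_3: C_3 → C_2 sends each 3-simplex σ to the alternating sum Σ_i (−1)^i (σ with its i-th vertex removed). For instance
  ∂[v_0,v_1,v_2,v_4] = [v_1,v_2,v_4] − [v_0,v_2,v_4] + [v_0,v_1,v_4] − [v_0,v_1,v_2],
  ∂[v_0,v_1,v_3,v_4] = [v_1,v_3,v_4] − [v_0,v_3,v_4] + [v_0,v_1,v_4] − [v_0,v_1,v_3].
As a 10×5 matrix over Z this has rank 4, with invariant factors (1,1,1,1).

Computing H_k = (kernel of ∂_k) / (image of ∂_{k+1}):

  H_0: rank C_0 − rank ∂_1 = 5 − 4 = 1, and the invariant factors of ∂_1 are all 1, so H_0 ≅ Z.
  H_1: rank ker ∂_1 − rank ∂_2 = (10 − 4) − 6 = 0, and the invariant factors of ∂_2 are all 1, so H_1 ≅ 0.
  H_2: rank ker ∂_2 − rank ∂_3 = (10 − 6) − 4 = 0, and the invariant factors of ∂_3 are all 1, so H_2 ≅ 0.
  H_3: rank ker ∂_3 − rank ∂_4 = (5 − 4) − 0 = 1, and there is no ∂_4, so H_3 ≅ Z.

(K is a triangulation of the 3-sphere S^3.)

Hence the Betti numbers are b_0 = 1, b_1 = 0, b_2 = 0, b_3 = 1.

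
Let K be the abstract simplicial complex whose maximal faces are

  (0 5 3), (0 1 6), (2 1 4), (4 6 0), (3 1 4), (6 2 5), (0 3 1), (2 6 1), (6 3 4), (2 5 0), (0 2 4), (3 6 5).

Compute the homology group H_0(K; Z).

H_0 ≅ Z.

Take the total order 0 < 1 < 2 < 3 < 4 < 5 < 6 on the vertex set. Then K (dimension 2) consists of the simplices:

  0-simplices (7): [0], [1], [2], [3], [4], [5], [6]
  1-simplices (18): [0,1], [0,2], [0,3], [0,4], [0,5], [0,6], [1,2], [1,3], [1,4], [1,6], [2,4], [2,5], [2,6], [3,4], [3,5], [3,6], [4,6], [5,6]
  2-simplices (12): [0,1,3], [0,1,6], [0,2,4], [0,2,5], [0,3,5], [0,4,6], [1,2,4], [1,2,6], [1,3,4], [2,5,6], [3,4,6], [3,5,6]

so the chain groups are C_0 ≅ Z^7, C_1 ≅ Z^18, C_2 ≅ Z^12.

Boundary ∂_1: C_1 → C_0 is given by ∂[p,q] = [q] − [p].
As a 7×18 matrix over Z this has rank 6, with invariant factors (1,1,1,1,1,1).

The boundary map ∂_2: C_2 → C_1 maps a triangle to the signed sum of its edges. For instance
  ∂[0,2,5] = [2,5] − [0,5] + [0,2],
  ∂[3,4,6] = [4,6] − [3,6] + [3,4].
The 18×12 boundary matrix has rank 12 and Smith normal form diag(1,1,1,1,1,1,1,1,1,1,1,2).

Computing H_k = (kernel of ∂_k) / (image of ∂_{k+1}):

  H_0: rank C_0 − rank ∂_1 = 7 − 6 = 1, and the invariant factors of ∂_1 are all 1, so H_0 = Z.

(K is a triangulation of the real projective plane RP^2.)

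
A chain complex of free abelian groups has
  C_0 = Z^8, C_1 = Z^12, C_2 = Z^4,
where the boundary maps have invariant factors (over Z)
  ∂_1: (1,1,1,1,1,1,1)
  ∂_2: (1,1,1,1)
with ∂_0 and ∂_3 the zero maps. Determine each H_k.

H_0 = Z,  H_1 = Z,  H_2 = 0.

H_0: b_0 = 8 − 0 − 7 = 1; torsion from ∂_1 factors > 1: none. So H_0 = Z.
H_1: b_1 = 12 − 7 − 4 = 1; torsion from ∂_2 factors > 1: none. So H_1 = Z.
H_2: b_2 = 4 − 4 − 0 = 0; torsion from ∂_3 factors > 1: none. So H_2 = 0.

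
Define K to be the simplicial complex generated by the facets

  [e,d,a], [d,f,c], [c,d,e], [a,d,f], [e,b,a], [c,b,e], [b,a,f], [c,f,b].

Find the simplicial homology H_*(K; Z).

H_0 ≅ Z,  H_1 = 0,  H_2 ≅ Z.

K has 6 vertices, 12 edges, 8 triangles.
rank ∂_0 = 0, rank ∂_1 = 5 ⇒ b_0 = 6 − 0 − 5 = 1; all invariant factors of ∂_1 are 1 so no torsion. So H_0 ≅ Z.
rank ∂_1 = 5, rank ∂_2 = 7 ⇒ b_1 = 12 − 5 − 7 = 0; all invariant factors of ∂_2 are 1 so no torsion. So H_1 ≅ 0.
rank ∂_2 = 7, rank ∂_3 = 0 ⇒ b_2 = 8 − 7 − 0 = 1. So H_2 ≅ Z.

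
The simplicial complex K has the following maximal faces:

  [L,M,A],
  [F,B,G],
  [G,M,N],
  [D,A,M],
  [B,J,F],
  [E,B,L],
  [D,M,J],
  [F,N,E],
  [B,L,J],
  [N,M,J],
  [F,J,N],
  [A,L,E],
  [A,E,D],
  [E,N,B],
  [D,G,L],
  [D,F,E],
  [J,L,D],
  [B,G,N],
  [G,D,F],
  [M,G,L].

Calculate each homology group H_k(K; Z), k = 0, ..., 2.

H_0 ≅ Z,  H_1 ≅ Z ⊕ Z/2Z,  H_2 = 0.

Take the total order A < B < D < E < F < G < J < L < M < N on the vertex set. Then K (dimension 2) consists of the simplices:

  0-simplices (10): A, B, D, E, F, G, J, L, M, N
  1-simplices (30): AD, AE, AL, AM, BE, BF, BG, BJ, BL, BN, DE, DF, DG, DJ, DL, DM, EF, EL, EN, FG, FJ, FN, GL, GM, GN, JL, JM, JN, LM, MN
  2-simplices (20): ADE, ADM, AEL, ALM, BEL, BEN, BFG, BFJ, BGN, BJL, DEF, DFG, DGL, DJL, DJM, EFN, FJN, GLM, GMN, JMN

giving chain groups C_0 ≅ Z^10, C_1 ≅ Z^30, C_2 ≅ Z^20.

The boundary map ∂_1: C_1 → C_0 sends each edge [p,q] (with p < q) to q − p. For instance
  ∂JN = N − J.
The resulting 10×30 matrix has rank 9, and its Smith normal form has invariant factors (1,1,1,1,1,1,1,1,1).

∂_2: C_2 → C_1 maps a triangle to the signed sum of its edges. For instance
  ∂GLM = LM − GM + GL,
  ∂BFG = FG − BG + BF.
The resulting 30×20 matrix has rank 20, and its Smith normal form has invariant factors (1,1,1,1,1,1,1,1,1,1,1,1,1,1,1,1,1,1,1,2).

From H_k ≅ ker(∂_k) / im(∂_{k+1}) we obtain:

  H_0: rank C_0 − rank ∂_1 = 10 − 9 = 1, and the invariant factors of ∂_1 are all 1, so H_0 = Z.
  H_1: rank ker ∂_1 − rank ∂_2 = (30 − 9) − 20 = 1, and ∂_2 has invariant factor 2 > 1, so H_1 = Z ⊕ Z/2Z.
  H_2: rank ker ∂_2 − rank ∂_3 = (20 − 20) − 0 = 0, and there is no ∂_3, so H_2 = 0.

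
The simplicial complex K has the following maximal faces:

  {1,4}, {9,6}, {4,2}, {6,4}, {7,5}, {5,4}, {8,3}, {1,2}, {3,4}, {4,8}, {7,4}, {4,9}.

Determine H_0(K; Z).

K has 9 vertices, 12 edges.
rank ∂_0 = 0, rank ∂_1 = 8 ⇒ b_0 = 9 − 0 − 8 = 1; all invariant factors of ∂_1 are 1 so no torsion. So H_0 ≅ Z.

H_0 ≅ Z.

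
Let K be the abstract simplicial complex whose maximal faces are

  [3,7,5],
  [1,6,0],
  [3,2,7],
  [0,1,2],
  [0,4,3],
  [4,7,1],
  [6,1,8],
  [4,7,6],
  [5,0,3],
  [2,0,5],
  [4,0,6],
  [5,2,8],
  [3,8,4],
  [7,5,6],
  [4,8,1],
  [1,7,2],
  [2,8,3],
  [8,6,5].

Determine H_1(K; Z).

Take the total order 0 < 1 < 2 < 3 < 4 < 5 < 6 < 7 < 8 on the vertex set. Then K (dimension 2) consists of the simplices:

  0-simplices (9): [0], [1], [2], [3], [4], [5], [6], [7], [8]
  1-simplices (27): (27 of them)
  2-simplices (18): [0,1,2], [0,1,6], [0,2,5], [0,3,4], [0,3,5], [0,4,6], [1,2,7], [1,4,7], [1,4,8], [1,6,8], [2,3,7], [2,3,8], [2,5,8], [3,4,8], [3,5,7], [4,6,7], [5,6,7], [5,6,8]

so the chain groups are C_0 ≅ Z^9, C_1 ≅ Z^27, C_2 ≅ Z^18.

Boundary ∂_1: C_1 → C_0 maps an edge to its endpoints' difference, ∂[p,q] = q − p.
The 9×27 boundary matrix has rank 8 and Smith normal form diag(1,1,1,1,1,1,1,1).

The boundary map ∂_2: C_2 → C_1 maps a triangle to the signed sum of its edges. For instance
  ∂[1,2,7] = [2,7] − [1,7] + [1,2],
  ∂[2,5,8] = [5,8] − [2,8] + [2,5].
The 27×18 boundary matrix has rank 18 and Smith normal form diag(1,1,1,1,1,1,1,1,1,1,1,1,1,1,1,1,1,2).

Now H_k = ker ∂_k / im ∂_{k+1}, so:

  H_1: rank ker ∂_1 − rank ∂_2 = (27 − 8) − 18 = 1, and ∂_2 has invariant factor 2 > 1, so H_1 = Z ⊕ Z/2Z.

H_1 ≅ Z ⊕ Z/2Z.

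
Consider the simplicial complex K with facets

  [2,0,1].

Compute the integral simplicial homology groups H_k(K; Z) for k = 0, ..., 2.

H_0 = Z,  H_1 = 0,  H_2 = 0.

Order the vertices as 0 < 1 < 2. Listing each simplex with vertices in this order, K has dimension 2 with simplices:

  0-simplices (3): [0], [1], [2]
  1-simplices (3): [0,1], [0,2], [1,2]
  2-simplices (1): [0,1,2]

so the chain groups are C_0 ≅ Z^3, C_1 ≅ Z^3, C_2 ≅ Z^1.

Boundary ∂_1: C_1 → C_0 is given by ∂[p,q] = [q] − [p]. For instance
  ∂[1,2] = [2] − [1].
As a 3×3 matrix over Z this has rank 2, with invariant factors (1,1).

∂_2: C_2 → C_1 maps a triangle to the signed sum of its edges. For instance
  ∂[0,1,2] = [1,2] − [0,2] + [0,1].
The 3×1 boundary matrix has rank 1 and Smith normal form diag(1).

From H_k ≅ ker(∂_k) / im(∂_{k+1}) we obtain:

  H_0: rank C_0 − rank ∂_1 = 3 − 2 = 1, and the invariant factors of ∂_1 are all 1, so H_0 = Z.
  H_1: rank ker ∂_1 − rank ∂_2 = (3 − 2) − 1 = 0, and the invariant factors of ∂_2 are all 1, so H_1 = 0.
  H_2: rank ker ∂_2 − rank ∂_3 = (1 − 1) − 0 = 0, and there is no ∂_3, so H_2 = 0.

As a check, the Euler characteristic is 3 − 3 + 1 = 1, which agrees with 1 − 0 + 0 = 1.
(K is a triangulation of the 2-simplex.)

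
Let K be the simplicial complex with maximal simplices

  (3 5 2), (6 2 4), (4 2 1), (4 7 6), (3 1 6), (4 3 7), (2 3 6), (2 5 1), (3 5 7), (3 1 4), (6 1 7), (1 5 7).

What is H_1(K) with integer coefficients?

Take the total order 1 < 2 < 3 < 4 < 5 < 6 < 7 on the vertex set. Then K (dimension 2) consists of the simplices:

  0-simplices (7): [1], [2], [3], [4], [5], [6], [7]
  1-simplices (18): [1,2], [1,3], [1,4], [1,5], [1,6], [1,7], [2,3], [2,4], [2,5], [2,6], [3,4], [3,5], [3,6], [3,7], [4,6], [4,7], [5,7], [6,7]
  2-simplices (12): [1,2,4], [1,2,5], [1,3,4], [1,3,6], [1,5,7], [1,6,7], [2,3,5], [2,3,6], [2,4,6], [3,4,7], [3,5,7], [4,6,7]

so the chain groups are C_0 ≅ Z^7, C_1 ≅ Z^18, C_2 ≅ Z^12.

∂_1: C_1 → C_0 maps an edge to its endpoints' difference, ∂[p,q] = q − p.
This gives a 7×18 integer matrix of rank 6; reducing to Smith normal form yields diagonal entries (1,1,1,1,1,1).

The boundary map ∂_2: C_2 → C_1 acts by ∂[p,q,r] = [q,r] − [p,r] + [p,q]. For instance
  ∂[1,5,7] = [5,7] − [1,7] + [1,5],
  ∂[1,2,5] = [2,5] − [1,5] + [1,2].
The resulting 18×12 matrix has rank 12, and its Smith normal form has invariant factors (1,1,1,1,1,1,1,1,1,1,1,2).

Computing H_k = (kernel of ∂_k) / (image of ∂_{k+1}):

  H_1: rank ker ∂_1 − rank ∂_2 = (18 − 6) − 12 = 0, and ∂_2 has invariant factor 2 > 1, so H_1 = Z/2.

H_1 = Z/2.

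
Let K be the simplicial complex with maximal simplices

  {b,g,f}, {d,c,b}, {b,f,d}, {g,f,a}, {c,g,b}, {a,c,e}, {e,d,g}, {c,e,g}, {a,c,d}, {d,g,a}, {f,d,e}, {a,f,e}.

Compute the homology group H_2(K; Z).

H_2 = 0.

Fix the vertex order a < b < c < d < e < f < g and write every simplex with vertices in increasing order. Then dim K = 2 and the simplices of K are:

  0-simplices (7): a, b, c, d, e, f, g
  1-simplices (18): ac, ad, ae, af, ag, bc, bd, bf, bg, cd, ce, cg, de, df, dg, ef, eg, fg
  2-simplices (12): acd, ace, adg, aef, afg, bcd, bcg, bdf, bfg, ceg, def, deg

giving chain groups C_0 ≅ Z^7, C_1 ≅ Z^18, C_2 ≅ Z^12.

Boundary ∂_1: C_1 → C_0 sends each edge [p,q] (with p < q) to q − p. For instance
  ∂bg = g − b.
The resulting 7×18 matrix has rank 6, and its Smith normal form has invariant factors (1,1,1,1,1,1).

∂_2: C_2 → C_1 sends each 2-simplex [p,q,r] to [q,r] − [p,r] + [p,q]. For instance
  ∂bcd = cd − bd + bc,
  ∂aef = ef − af + ae.
As a 18×12 matrix over Z this has rank 12, with invariant factors (1,1,1,1,1,1,1,1,1,1,1,2).

From H_k ≅ ker(∂_k) / im(∂_{k+1}) we obtain:

  H_2: rank ker ∂_2 − rank ∂_3 = (12 − 12) − 0 = 0, and there is no ∂_3, so H_2 = 0.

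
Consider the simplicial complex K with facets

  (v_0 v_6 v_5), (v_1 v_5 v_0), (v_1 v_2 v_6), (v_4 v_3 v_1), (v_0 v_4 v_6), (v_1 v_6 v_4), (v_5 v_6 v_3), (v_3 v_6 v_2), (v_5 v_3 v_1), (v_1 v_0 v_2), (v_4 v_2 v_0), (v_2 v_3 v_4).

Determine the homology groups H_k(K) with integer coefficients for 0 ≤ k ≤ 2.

H_0 = Z,  H_1 = Z/2,  H_2 = 0.

Take the total order v_0 < v_1 < v_2 < v_3 < v_4 < v_5 < v_6 on the vertex set. Then K (dimension 2) consists of the simplices:

  0-simplices (7): [v_0], [v_1], [v_2], [v_3], [v_4], [v_5], [v_6]
  1-simplices (18): (18 of them)
  2-simplices (12): (12 of them)

so the chain groups are C_0 ≅ Z^7, C_1 ≅ Z^18, C_2 ≅ Z^12.

The boundary map ∂_1: C_1 → C_0 sends each edge [p,q] (with p < q) to q − p. For instance
  ∂[v_2,v_6] = [v_6] − [v_2].
The resulting 7×18 matrix has rank 6, and its Smith normal form has invariant factors (1,1,1,1,1,1).

The boundary map ∂_2: C_2 → C_1 acts by ∂[p,q,r] = [q,r] − [p,r] + [p,q]. For instance
  ∂[v_2,v_3,v_6] = [v_3,v_6] − [v_2,v_6] + [v_2,v_3],
  ∂[v_2,v_3,v_4] = [v_3,v_4] − [v_2,v_4] + [v_2,v_3].
The resulting 18×12 matrix has rank 12, and its Smith normal form has invariant factors (1,1,1,1,1,1,1,1,1,1,1,2).

Now H_k = ker ∂_k / im ∂_{k+1}, so:

  H_0: rank C_0 − rank ∂_1 = 7 − 6 = 1, and the invariant factors of ∂_1 are all 1, so H_0 = Z.
  H_1: rank ker ∂_1 − rank ∂_2 = (18 − 6) − 12 = 0, and ∂_2 has invariant factor 2 > 1, so H_1 = Z/2.
  H_2: rank ker ∂_2 − rank ∂_3 = (12 − 12) − 0 = 0, and there is no ∂_3, so H_2 = 0.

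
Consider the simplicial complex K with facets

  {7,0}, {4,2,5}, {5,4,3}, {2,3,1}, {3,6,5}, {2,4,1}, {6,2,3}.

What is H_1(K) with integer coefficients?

Order the vertices as 0 < 1 < 2 < 3 < 4 < 5 < 6 < 7. Listing each simplex with vertices in this order, K has dimension 2 with simplices:

  0-simplices (8): [0], [1], [2], [3], [4], [5], [6], [7]
  1-simplices (13): [0,7], [1,2], [1,3], [1,4], [2,3], [2,4], [2,5], [2,6], [3,4], [3,5], [3,6], [4,5], [5,6]
  2-simplices (6): [1,2,3], [1,2,4], [2,3,6], [2,4,5], [3,4,5], [3,5,6]

so the chain groups are C_0 ≅ Z^8, C_1 ≅ Z^13, C_2 ≅ Z^6.

Boundary ∂_1: C_1 → C_0 is given by ∂[p,q] = [q] − [p].
The resulting 8×13 matrix has rank 6, and its Smith normal form has invariant factors (1,1,1,1,1,1).

The boundary map ∂_2: C_2 → C_1 maps a triangle to the signed sum of its edges. For instance
  ∂[3,5,6] = [5,6] − [3,6] + [3,5],
  ∂[2,3,6] = [3,6] − [2,6] + [2,3].
The 13×6 boundary matrix has rank 6 and Smith normal form diag(1,1,1,1,1,1).

Reading off H_k = ker ∂_k / im ∂_{k+1}:

  H_1: rank ker ∂_1 − rank ∂_2 = (13 − 6) − 6 = 1, and the invariant factors of ∂_2 are all 1, so H_1 ≅ Z.

H_1 ≅ Z.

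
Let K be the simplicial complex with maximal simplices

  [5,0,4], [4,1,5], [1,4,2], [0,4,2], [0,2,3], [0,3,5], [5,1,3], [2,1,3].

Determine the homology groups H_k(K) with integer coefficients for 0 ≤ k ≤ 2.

Order the vertices as 0 < 1 < 2 < 3 < 4 < 5. Listing each simplex with vertices in this order, K has dimension 2 with simplices:

  0-simplices (6): [0], [1], [2], [3], [4], [5]
  1-simplices (12): [0,2], [0,3], [0,4], [0,5], [1,2], [1,3], [1,4], [1,5], [2,3], [2,4], [3,5], [4,5]
  2-simplices (8): [0,2,3], [0,2,4], [0,3,5], [0,4,5], [1,2,3], [1,2,4], [1,3,5], [1,4,5]

so the chain groups are C_0 ≅ Z^6, C_1 ≅ Z^12, C_2 ≅ Z^8.

∂_1: C_1 → C_0 is given by ∂[p,q] = [q] − [p]. For instance
  ∂[3,5] = [5] − [3].
This gives a 6×12 integer matrix of rank 5; reducing to Smith normal form yields diagonal entries (1,1,1,1,1).

The boundary map ∂_2: C_2 → C_1 acts by ∂[p,q,r] = [q,r] − [p,r] + [p,q]. For instance
  ∂[1,2,4] = [2,4] − [1,4] + [1,2],
  ∂[0,4,5] = [4,5] − [0,5] + [0,4].
The resulting 12×8 matrix has rank 7, and its Smith normal form has invariant factors (1,1,1,1,1,1,1).

Computing H_k = (kernel of ∂_k) / (image of ∂_{k+1}):

  H_0: rank C_0 − rank ∂_1 = 6 − 5 = 1, and the invariant factors of ∂_1 are all 1, so H_0 = Z.
  H_1: rank ker ∂_1 − rank ∂_2 = (12 − 5) − 7 = 0, and the invariant factors of ∂_2 are all 1, so H_1 = 0.
  H_2: rank ker ∂_2 − rank ∂_3 = (8 − 7) − 0 = 1, and there is no ∂_3, so H_2 = Z.

H_0 ≅ Z,  H_1 = 0,  H_2 ≅ Z.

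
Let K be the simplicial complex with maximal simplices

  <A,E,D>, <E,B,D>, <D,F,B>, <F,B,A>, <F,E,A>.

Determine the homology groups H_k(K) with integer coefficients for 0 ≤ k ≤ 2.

Order the vertices as A < B < D < E < F. Listing each simplex with vertices in this order, K has dimension 2 with simplices:

  0-simplices (5): A, B, D, E, F
  1-simplices (10): AB, AD, AE, AF, BD, BE, BF, DE, DF, EF
  2-simplices (5): ABF, ADE, AEF, BDE, BDF

so the chain groups are C_0 ≅ Z^5, C_1 ≅ Z^10, C_2 ≅ Z^5.

∂_1: C_1 → C_0 sends each edge [p,q] (with p < q) to q − p. For instance
  ∂AD = D − A.
The resulting 5×10 matrix has rank 4, and its Smith normal form has invariant factors (1,1,1,1).

The boundary map ∂_2: C_2 → C_1 sends each 2-simplex [p,q,r] to [q,r] − [p,r] + [p,q]. For instance
  ∂AEF = EF − AF + AE,
  ∂BDE = DE − BE + BD.
As a 10×5 matrix over Z this has rank 5, with invariant factors (1,1,1,1,1).

Computing H_k = (kernel of ∂_k) / (image of ∂_{k+1}):

  H_0: rank C_0 − rank ∂_1 = 5 − 4 = 1, and the invariant factors of ∂_1 are all 1, so H_0 = Z.
  H_1: rank ker ∂_1 − rank ∂_2 = (10 − 4) − 5 = 1, and the invariant factors of ∂_2 are all 1, so H_1 = Z.
  H_2: rank ker ∂_2 − rank ∂_3 = (5 − 5) − 0 = 0, and there is no ∂_3, so H_2 = 0.

As a check, the Euler characteristic is 5 − 10 + 5 = 0, which agrees with 1 − 1 + 0 = 0.
(K is a triangulation of the Möbius band.)

H_0 = Z,  H_1 = Z,  H_2 = 0.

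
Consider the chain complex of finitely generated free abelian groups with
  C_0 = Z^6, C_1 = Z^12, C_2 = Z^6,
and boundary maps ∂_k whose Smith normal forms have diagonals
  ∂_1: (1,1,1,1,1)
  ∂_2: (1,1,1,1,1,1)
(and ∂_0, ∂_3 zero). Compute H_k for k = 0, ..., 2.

H_0 ≅ Z,  H_1 ≅ Z,  H_2 = 0.

H_0: b_0 = 6 − 0 − 5 = 1; torsion from ∂_1 factors > 1: none. So H_0 ≅ Z.
H_1: b_1 = 12 − 5 − 6 = 1; torsion from ∂_2 factors > 1: none. So H_1 ≅ Z.
H_2: b_2 = 6 − 6 − 0 = 0; torsion from ∂_3 factors > 1: none. So H_2 ≅ 0.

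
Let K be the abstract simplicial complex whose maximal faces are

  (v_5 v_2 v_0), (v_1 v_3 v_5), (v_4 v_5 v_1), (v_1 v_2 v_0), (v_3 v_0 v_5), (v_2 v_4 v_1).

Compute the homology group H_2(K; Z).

H_2 ≅ 0.

Order the vertices as v_0 < v_1 < v_2 < v_3 < v_4 < v_5. Listing each simplex with vertices in this order, K has dimension 2 with simplices:

  0-simplices (6): [v_0], [v_1], [v_2], [v_3], [v_4], [v_5]
  1-simplices (12): [v_0,v_1], [v_0,v_2], [v_0,v_3], [v_0,v_5], [v_1,v_2], [v_1,v_3], [v_1,v_4], [v_1,v_5], [v_2,v_4], [v_2,v_5], [v_3,v_5], [v_4,v_5]
  2-simplices (6): [v_0,v_1,v_2], [v_0,v_2,v_5], [v_0,v_3,v_5], [v_1,v_2,v_4], [v_1,v_3,v_5], [v_1,v_4,v_5]

giving chain groups C_0 ≅ Z^6, C_1 ≅ Z^12, C_2 ≅ Z^6.

Boundary ∂_1: C_1 → C_0 sends each edge [p,q] (with p < q) to q − p.
This gives a 6×12 integer matrix of rank 5; reducing to Smith normal form yields diagonal entries (1,1,1,1,1).

Boundary ∂_2: C_2 → C_1 acts by ∂[p,q,r] = [q,r] − [p,r] + [p,q]. For instance
  ∂[v_1,v_3,v_5] = [v_3,v_5] − [v_1,v_5] + [v_1,v_3],
  ∂[v_0,v_3,v_5] = [v_3,v_5] − [v_0,v_5] + [v_0,v_3].
The resulting 12×6 matrix has rank 6, and its Smith normal form has invariant factors (1,1,1,1,1,1).

Now H_k = ker ∂_k / im ∂_{k+1}, so:

  H_2: rank ker ∂_2 − rank ∂_3 = (6 − 6) − 0 = 0, and there is no ∂_3, so H_2 = 0.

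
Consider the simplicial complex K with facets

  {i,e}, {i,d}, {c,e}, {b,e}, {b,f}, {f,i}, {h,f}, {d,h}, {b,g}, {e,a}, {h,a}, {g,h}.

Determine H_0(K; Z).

H_0 = Z.

K has 9 vertices, 12 edges.
rank ∂_0 = 0, rank ∂_1 = 8 ⇒ b_0 = 9 − 0 − 8 = 1; all invariant factors of ∂_1 are 1 so no torsion. So H_0 ≅ Z.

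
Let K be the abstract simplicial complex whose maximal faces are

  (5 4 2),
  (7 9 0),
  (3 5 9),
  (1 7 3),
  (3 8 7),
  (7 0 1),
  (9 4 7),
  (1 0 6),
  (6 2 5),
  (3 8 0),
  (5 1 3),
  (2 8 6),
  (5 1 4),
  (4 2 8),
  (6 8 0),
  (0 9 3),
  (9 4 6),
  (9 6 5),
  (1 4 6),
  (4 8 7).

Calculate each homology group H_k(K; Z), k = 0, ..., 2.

H_0 ≅ Z,  H_1 ≅ Z ⊕ Z/2Z,  H_2 = 0.

K has 10 vertices, 30 edges, 20 triangles.
rank ∂_0 = 0, rank ∂_1 = 9 ⇒ b_0 = 10 − 0 − 9 = 1; all invariant factors of ∂_1 are 1 so no torsion. So H_0 ≅ Z.
rank ∂_1 = 9, rank ∂_2 = 20 ⇒ b_1 = 30 − 9 − 20 = 1; ∂_2 has invariant factor(s) [2] giving torsion. So H_1 ≅ Z ⊕ Z/2Z.
rank ∂_2 = 20, rank ∂_3 = 0 ⇒ b_2 = 20 − 20 − 0 = 0. So H_2 ≅ 0.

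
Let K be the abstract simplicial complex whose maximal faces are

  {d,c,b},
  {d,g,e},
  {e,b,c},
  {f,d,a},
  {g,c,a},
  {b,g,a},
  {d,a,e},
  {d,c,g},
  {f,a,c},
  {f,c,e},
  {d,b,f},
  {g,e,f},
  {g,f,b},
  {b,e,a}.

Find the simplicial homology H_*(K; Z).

H_0 ≅ Z,  H_1 ≅ Z^2,  H_2 ≅ Z.

Fix the vertex order a < b < c < d < e < f < g and write every simplex with vertices in increasing order. Then dim K = 2 and the simplices of K are:

  0-simplices (7): a, b, c, d, e, f, g
  1-simplices (21): ab, ac, ad, ae, af, ag, bc, bd, be, bf, bg, cd, ce, cf, cg, de, df, dg, ef, eg, fg
  2-simplices (14): abe, abg, acf, acg, ade, adf, bcd, bce, bdf, bfg, cdg, cef, deg, efg

giving chain groups C_0 ≅ Z^7, C_1 ≅ Z^21, C_2 ≅ Z^14.

The boundary map ∂_1: C_1 → C_0 sends each edge [p,q] (with p < q) to q − p. For instance
  ∂bc = c − b.
As a 7×21 matrix over Z this has rank 6, with invariant factors (1,1,1,1,1,1).

The boundary map ∂_2: C_2 → C_1 acts by ∂[p,q,r] = [q,r] − [p,r] + [p,q]. For instance
  ∂bdf = df − bf + bd,
  ∂bce = ce − be + bc.
The 21×14 boundary matrix has rank 13 and Smith normal form diag(1,1,1,1,1,1,1,1,1,1,1,1,1).

Reading off H_k = ker ∂_k / im ∂_{k+1}:

  H_0: rank C_0 − rank ∂_1 = 7 − 6 = 1, and the invariant factors of ∂_1 are all 1, so H_0 = Z.
  H_1: rank ker ∂_1 − rank ∂_2 = (21 − 6) − 13 = 2, and the invariant factors of ∂_2 are all 1, so H_1 = Z^2.
  H_2: rank ker ∂_2 − rank ∂_3 = (14 − 13) − 0 = 1, and there is no ∂_3, so H_2 = Z.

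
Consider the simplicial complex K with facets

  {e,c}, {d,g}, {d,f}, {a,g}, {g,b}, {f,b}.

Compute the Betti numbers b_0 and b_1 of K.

b_0 = 2, b_1 = 1.

Take the total order a < b < c < d < e < f < g on the vertex set. Then K (dimension 1) consists of the simplices:

  0-simplices (7): a, b, c, d, e, f, g
  1-simplices (6): ag, bf, bg, ce, df, dg

Hence C_0 ≅ Z^7, C_1 ≅ Z^6.

The boundary map ∂_1: C_1 → C_0 is given by ∂[p,q] = [q] − [p].
The 7×6 boundary matrix has rank 5 and Smith normal form diag(1,1,1,1,1).

Now H_k = ker ∂_k / im ∂_{k+1}, so:

  H_0: rank C_0 − rank ∂_1 = 7 − 5 = 2, and the invariant factors of ∂_1 are all 1, so H_0 = Z^2.
  H_1: rank ker ∂_1 − rank ∂_2 = (6 − 5) − 0 = 1, and there is no ∂_2, so H_1 = Z.

Hence the Betti numbers are b_0 = 2, b_1 = 1.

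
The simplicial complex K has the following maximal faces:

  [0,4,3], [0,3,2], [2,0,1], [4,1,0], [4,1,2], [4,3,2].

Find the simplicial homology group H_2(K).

H_2 = Z.

Fix the vertex order 0 < 1 < 2 < 3 < 4 and write every simplex with vertices in increasing order. Then dim K = 2 and the simplices of K are:

  0-simplices (5): [0], [1], [2], [3], [4]
  1-simplices (9): [0,1], [0,2], [0,3], [0,4], [1,2], [1,4], [2,3], [2,4], [3,4]
  2-simplices (6): [0,1,2], [0,1,4], [0,2,3], [0,3,4], [1,2,4], [2,3,4]

so the chain groups are C_0 ≅ Z^5, C_1 ≅ Z^9, C_2 ≅ Z^6.

∂_1: C_1 → C_0 is given by ∂[p,q] = [q] − [p]. For instance
  ∂[1,4] = [4] − [1].
As a 5×9 matrix over Z this has rank 4, with invariant factors (1,1,1,1).

The boundary map ∂_2: C_2 → C_1 sends each 2-simplex [p,q,r] to [q,r] − [p,r] + [p,q]. For instance
  ∂[0,3,4] = [3,4] − [0,4] + [0,3],
  ∂[0,2,3] = [2,3] − [0,3] + [0,2].
This gives a 9×6 integer matrix of rank 5; reducing to Smith normal form yields diagonal entries (1,1,1,1,1).

From H_k ≅ ker(∂_k) / im(∂_{k+1}) we obtain:

  H_2: rank ker ∂_2 − rank ∂_3 = (6 − 5) − 0 = 1, and there is no ∂_3, so H_2 ≅ Z.

(K is a triangulation of the 2-sphere S^2.)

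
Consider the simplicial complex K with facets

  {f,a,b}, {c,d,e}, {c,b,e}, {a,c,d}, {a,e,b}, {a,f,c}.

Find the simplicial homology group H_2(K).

We work with the vertex ordering a < b < c < d < e < f. The simplices of K, each written with vertices in increasing order, are:

  0-simplices (6): a, b, c, d, e, f
  1-simplices (12): ab, ac, ad, ae, af, bc, be, bf, cd, ce, cf, de
  2-simplices (6): abe, abf, acd, acf, bce, cde

so the chain groups are C_0 ≅ Z^6, C_1 ≅ Z^12, C_2 ≅ Z^6.

Boundary ∂_1: C_1 → C_0 maps an edge to its endpoints' difference, ∂[p,q] = q − p.
The 6×12 boundary matrix has rank 5 and Smith normal form diag(1,1,1,1,1).

Boundary ∂_2: C_2 → C_1 sends each 2-simplex [p,q,r] to [q,r] − [p,r] + [p,q]. For instance
  ∂bce = ce − be + bc,
  ∂abf = bf − af + ab.
This gives a 12×6 integer matrix of rank 6; reducing to Smith normal form yields diagonal entries (1,1,1,1,1,1).

Computing H_k = (kernel of ∂_k) / (image of ∂_{k+1}):

  H_2: rank ker ∂_2 − rank ∂_3 = (6 − 6) − 0 = 0, and there is no ∂_3, so H_2 ≅ 0.

(K is a triangulation of the cylinder S^1 x I.)

H_2 = 0.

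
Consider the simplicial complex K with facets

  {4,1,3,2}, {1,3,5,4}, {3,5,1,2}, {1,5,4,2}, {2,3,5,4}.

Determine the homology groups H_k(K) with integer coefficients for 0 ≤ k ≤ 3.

H_0 = Z,  H_1 = 0,  H_2 = 0,  H_3 = Z.

K has 5 vertices, 10 edges, 10 triangles, 5 3-simplices.
rank ∂_0 = 0, rank ∂_1 = 4 ⇒ b_0 = 5 − 0 − 4 = 1; all invariant factors of ∂_1 are 1 so no torsion. So H_0 = Z.
rank ∂_1 = 4, rank ∂_2 = 6 ⇒ b_1 = 10 − 4 − 6 = 0; all invariant factors of ∂_2 are 1 so no torsion. So H_1 = 0.
rank ∂_2 = 6, rank ∂_3 = 4 ⇒ b_2 = 10 − 6 − 4 = 0; all invariant factors of ∂_3 are 1 so no torsion. So H_2 = 0.
rank ∂_3 = 4, rank ∂_4 = 0 ⇒ b_3 = 5 − 4 − 0 = 1. So H_3 = Z.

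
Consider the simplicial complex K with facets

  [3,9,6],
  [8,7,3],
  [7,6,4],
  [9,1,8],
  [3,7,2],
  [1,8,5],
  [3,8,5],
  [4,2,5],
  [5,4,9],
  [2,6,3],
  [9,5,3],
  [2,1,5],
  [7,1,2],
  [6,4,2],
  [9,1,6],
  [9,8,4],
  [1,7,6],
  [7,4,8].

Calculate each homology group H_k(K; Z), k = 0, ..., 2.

Order the vertices as 1 < 2 < 3 < 4 < 5 < 6 < 7 < 8 < 9. Listing each simplex with vertices in this order, K has dimension 2 with simplices:

  0-simplices (9): [1], [2], [3], [4], [5], [6], [7], [8], [9]
  1-simplices (27): (27 of them)
  2-simplices (18): [1,2,5], [1,2,7], [1,5,8], [1,6,7], [1,6,9], [1,8,9], [2,3,6], [2,3,7], [2,4,5], [2,4,6], [3,5,8], [3,5,9], [3,6,9], [3,7,8], [4,5,9], [4,6,7], [4,7,8], [4,8,9]

so the chain groups are C_0 ≅ Z^9, C_1 ≅ Z^27, C_2 ≅ Z^18.

The boundary map ∂_1: C_1 → C_0 maps an edge to its endpoints' difference, ∂[p,q] = q − p. For instance
  ∂[4,8] = [8] − [4].
The 9×27 boundary matrix has rank 8 and Smith normal form diag(1,1,1,1,1,1,1,1).

The boundary map ∂_2: C_2 → C_1 sends each 2-simplex [p,q,r] to [q,r] − [p,r] + [p,q]. For instance
  ∂[1,6,9] = [6,9] − [1,9] + [1,6],
  ∂[3,5,9] = [5,9] − [3,9] + [3,5].
The resulting 27×18 matrix has rank 18, and its Smith normal form has invariant factors (1,1,1,1,1,1,1,1,1,1,1,1,1,1,1,1,1,2).

Computing H_k = (kernel of ∂_k) / (image of ∂_{k+1}):

  H_0: rank C_0 − rank ∂_1 = 9 − 8 = 1, and the invariant factors of ∂_1 are all 1, so H_0 ≅ Z.
  H_1: rank ker ∂_1 − rank ∂_2 = (27 − 8) − 18 = 1, and ∂_2 has invariant factor 2 > 1, so H_1 ≅ Z × Z/2.
  H_2: rank ker ∂_2 − rank ∂_3 = (18 − 18) − 0 = 0, and there is no ∂_3, so H_2 ≅ 0.

H_0 = Z,  H_1 = Z × Z/2,  H_2 = 0.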